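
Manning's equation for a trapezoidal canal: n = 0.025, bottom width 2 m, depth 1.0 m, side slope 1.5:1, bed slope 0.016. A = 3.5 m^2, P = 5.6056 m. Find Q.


R = A/P = 3.5/5.6056 = 0.624376
Q = (1/0.025) * 3.5 * 0.624376^(2/3) * 0.016^0.5

12.9366 m^3/s


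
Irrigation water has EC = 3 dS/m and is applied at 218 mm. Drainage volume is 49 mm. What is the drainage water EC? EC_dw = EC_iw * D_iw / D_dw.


EC_dw = EC_iw * D_iw / D_dw
EC_dw = 3 * 218 / 49
EC_dw = 654 / 49

13.3469 dS/m


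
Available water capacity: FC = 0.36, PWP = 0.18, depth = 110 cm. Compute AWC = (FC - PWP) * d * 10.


AWC = (FC - PWP) * d * 10
AWC = (0.36 - 0.18) * 110 * 10
AWC = 0.1800 * 110 * 10

198.0000 mm


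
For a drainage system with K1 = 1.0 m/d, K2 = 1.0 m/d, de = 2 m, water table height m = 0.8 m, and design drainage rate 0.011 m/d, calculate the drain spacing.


S^2 = 8*K2*de*m/q + 4*K1*m^2/q
S^2 = 8*1.0*2*0.8/0.011 + 4*1.0*0.8^2/0.011
S = sqrt(1396.3636)

37.3679 m


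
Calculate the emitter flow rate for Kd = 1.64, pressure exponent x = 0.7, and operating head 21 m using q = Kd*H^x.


q = Kd * H^x = 1.64 * 21^0.7 = 1.64 * 8.424682

13.8165 L/h


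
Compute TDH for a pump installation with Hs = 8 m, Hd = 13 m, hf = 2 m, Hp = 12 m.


TDH = Hs + Hd + hf + Hp = 8 + 13 + 2 + 12 = 35

35 m


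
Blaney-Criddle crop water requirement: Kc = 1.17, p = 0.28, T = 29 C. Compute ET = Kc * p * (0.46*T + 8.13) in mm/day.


ET = Kc * p * (0.46*T + 8.13)
ET = 1.17 * 0.28 * (0.46*29 + 8.13)
ET = 1.17 * 0.28 * 21.4700

7.0336 mm/day


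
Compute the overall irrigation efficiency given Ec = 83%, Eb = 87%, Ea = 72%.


Ec = 0.83, Eb = 0.87, Ea = 0.72
E = 0.83 * 0.87 * 0.72 * 100 = 51.9912%

51.9912 %


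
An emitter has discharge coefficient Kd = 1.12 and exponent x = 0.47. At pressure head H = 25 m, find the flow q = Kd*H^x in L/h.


q = Kd * H^x = 1.12 * 25^0.47 = 1.12 * 4.539749

5.0845 L/h


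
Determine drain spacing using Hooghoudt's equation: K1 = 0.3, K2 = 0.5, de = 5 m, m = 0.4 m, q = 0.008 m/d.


S^2 = 8*K2*de*m/q + 4*K1*m^2/q
S^2 = 8*0.5*5*0.4/0.008 + 4*0.3*0.4^2/0.008
S = sqrt(1024.0000)

32.0000 m


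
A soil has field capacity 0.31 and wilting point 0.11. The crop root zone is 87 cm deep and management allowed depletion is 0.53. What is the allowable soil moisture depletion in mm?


SMD = (FC - PWP) * d * MAD * 10
SMD = (0.31 - 0.11) * 87 * 0.53 * 10
SMD = 0.2000 * 87 * 0.53 * 10

92.2200 mm


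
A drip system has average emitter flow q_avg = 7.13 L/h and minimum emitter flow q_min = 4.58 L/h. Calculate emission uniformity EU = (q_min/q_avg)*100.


EU = (q_min/q_avg)*100 = (4.58/7.13)*100 = 64.2356%

64.2356 %


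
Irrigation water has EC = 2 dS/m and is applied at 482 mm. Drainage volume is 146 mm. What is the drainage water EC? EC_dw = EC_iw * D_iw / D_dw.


EC_dw = EC_iw * D_iw / D_dw
EC_dw = 2 * 482 / 146
EC_dw = 964 / 146

6.6027 dS/m


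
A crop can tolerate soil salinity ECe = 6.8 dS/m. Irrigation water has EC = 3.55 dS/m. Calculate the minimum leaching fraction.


LR = ECiw / (5*ECe - ECiw)
LR = 3.55 / (5*6.8 - 3.55)
LR = 3.55 / 30.4500

0.1166


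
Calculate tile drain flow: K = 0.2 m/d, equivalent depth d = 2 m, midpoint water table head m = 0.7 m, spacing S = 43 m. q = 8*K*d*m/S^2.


q = 8*K*d*m/S^2
q = 8*0.2*2*0.7/43^2
q = 2.2400 / 1849

0.0012 m/d


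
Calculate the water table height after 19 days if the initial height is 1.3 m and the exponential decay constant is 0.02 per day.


m = m0 * exp(-k*t)
m = 1.3 * exp(-0.02 * 19)
m = 1.3 * exp(-0.3800)

0.8890 m


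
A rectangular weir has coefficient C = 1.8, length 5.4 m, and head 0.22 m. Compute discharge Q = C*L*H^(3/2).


Q = C * L * H^(3/2) = 1.8 * 5.4 * 0.22^1.5 = 1.8 * 5.4 * 0.103189

1.0030 m^3/s


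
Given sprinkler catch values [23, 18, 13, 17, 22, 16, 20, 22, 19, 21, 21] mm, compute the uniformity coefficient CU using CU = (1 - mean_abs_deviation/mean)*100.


mean = 19.272727 mm
MAD = 2.429752 mm
CU = (1 - 2.429752/19.272727)*100

87.3928 %


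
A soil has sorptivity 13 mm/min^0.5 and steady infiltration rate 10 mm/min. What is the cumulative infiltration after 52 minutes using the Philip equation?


F = S*sqrt(t) + A*t
F = 13*sqrt(52) + 10*52
F = 13*7.211103 + 520

613.7443 mm


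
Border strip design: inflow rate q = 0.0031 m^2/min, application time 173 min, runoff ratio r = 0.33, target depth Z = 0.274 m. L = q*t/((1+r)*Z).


L = q*t/((1+r)*Z)
L = 0.0031*173/((1+0.33)*0.274)
L = 0.5363/0.36442

1.4717 m


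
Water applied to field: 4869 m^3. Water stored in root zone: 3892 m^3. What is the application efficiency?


Ea = V_root / V_field * 100 = 3892 / 4869 * 100 = 79.9343%

79.9343 %


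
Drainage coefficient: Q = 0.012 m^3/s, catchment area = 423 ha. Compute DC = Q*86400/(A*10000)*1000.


DC = Q * 86400 / (A * 10000) * 1000
DC = 0.012 * 86400 / (423 * 10000) * 1000
DC = 1036800.0000 / 4230000

0.2451 mm/day


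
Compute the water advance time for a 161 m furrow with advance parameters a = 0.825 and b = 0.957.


t = (L/a)^(1/b)
t = (161/0.825)^(1/0.957)
t = 195.151515^(1/0.957)

247.3336 min


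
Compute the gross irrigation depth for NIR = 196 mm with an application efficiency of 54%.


Ea = 54% = 0.54
GID = NIR / Ea = 196 / 0.54 = 362.9630 mm

362.9630 mm


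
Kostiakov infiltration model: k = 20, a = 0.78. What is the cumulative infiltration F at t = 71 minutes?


F = k * t^a = 20 * 71^0.78
F = 20 * 27.795949

555.9190 mm


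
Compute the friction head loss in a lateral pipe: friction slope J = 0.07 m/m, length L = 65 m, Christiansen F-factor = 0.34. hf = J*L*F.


hf = J * L * F = 0.07 * 65 * 0.34 = 1.5470 m

1.5470 m


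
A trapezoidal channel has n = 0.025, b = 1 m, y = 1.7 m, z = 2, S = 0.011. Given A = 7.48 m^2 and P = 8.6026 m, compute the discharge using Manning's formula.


R = A/P = 7.48/8.6026 = 0.869505
Q = (1/0.025) * 7.48 * 0.869505^(2/3) * 0.011^0.5

28.5873 m^3/s


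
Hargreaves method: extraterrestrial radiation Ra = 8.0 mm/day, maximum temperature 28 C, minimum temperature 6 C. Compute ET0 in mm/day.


Tmean = (Tmax + Tmin)/2 = (28 + 6)/2 = 17.0
ET0 = 0.0023 * 8.0 * (17.0 + 17.8) * sqrt(28 - 6)
ET0 = 0.0023 * 8.0 * 34.8 * 4.690416

3.0034 mm/day


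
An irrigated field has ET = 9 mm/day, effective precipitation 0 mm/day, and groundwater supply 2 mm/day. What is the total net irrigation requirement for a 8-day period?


Daily deficit = ET - Pe - GW = 9 - 0 - 2 = 7 mm/day
NIR = 7 * 8 = 56 mm

56.0000 mm


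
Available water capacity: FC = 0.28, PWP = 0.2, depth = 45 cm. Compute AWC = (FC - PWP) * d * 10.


AWC = (FC - PWP) * d * 10
AWC = (0.28 - 0.2) * 45 * 10
AWC = 0.0800 * 45 * 10

36.0000 mm


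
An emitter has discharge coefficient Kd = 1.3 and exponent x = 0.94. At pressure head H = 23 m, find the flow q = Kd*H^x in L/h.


q = Kd * H^x = 1.3 * 23^0.94 = 1.3 * 19.055667

24.7724 L/h


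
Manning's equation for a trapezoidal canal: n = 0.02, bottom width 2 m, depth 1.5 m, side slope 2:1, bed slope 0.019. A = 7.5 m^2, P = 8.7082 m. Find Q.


R = A/P = 7.5/8.7082 = 0.861257
Q = (1/0.02) * 7.5 * 0.861257^(2/3) * 0.019^0.5

46.7911 m^3/s


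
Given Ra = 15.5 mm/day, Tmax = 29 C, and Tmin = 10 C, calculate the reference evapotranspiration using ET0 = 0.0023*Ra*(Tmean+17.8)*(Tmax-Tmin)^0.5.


Tmean = (Tmax + Tmin)/2 = (29 + 10)/2 = 19.5
ET0 = 0.0023 * 15.5 * (19.5 + 17.8) * sqrt(29 - 10)
ET0 = 0.0023 * 15.5 * 37.3 * 4.358899

5.7962 mm/day


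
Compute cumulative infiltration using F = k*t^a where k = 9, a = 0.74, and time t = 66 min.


F = k * t^a = 9 * 66^0.74
F = 9 * 22.205600

199.8504 mm


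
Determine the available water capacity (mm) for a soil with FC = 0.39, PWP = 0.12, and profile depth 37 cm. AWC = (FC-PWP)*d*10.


AWC = (FC - PWP) * d * 10
AWC = (0.39 - 0.12) * 37 * 10
AWC = 0.2700 * 37 * 10

99.9000 mm


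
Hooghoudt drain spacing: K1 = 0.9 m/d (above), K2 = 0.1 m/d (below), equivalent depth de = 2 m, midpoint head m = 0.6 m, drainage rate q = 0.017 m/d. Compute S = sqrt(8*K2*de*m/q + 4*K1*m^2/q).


S^2 = 8*K2*de*m/q + 4*K1*m^2/q
S^2 = 8*0.1*2*0.6/0.017 + 4*0.9*0.6^2/0.017
S = sqrt(132.7059)

11.5198 m


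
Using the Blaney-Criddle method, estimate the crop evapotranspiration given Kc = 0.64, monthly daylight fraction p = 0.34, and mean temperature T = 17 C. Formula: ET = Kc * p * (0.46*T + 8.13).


ET = Kc * p * (0.46*T + 8.13)
ET = 0.64 * 0.34 * (0.46*17 + 8.13)
ET = 0.64 * 0.34 * 15.9500

3.4707 mm/day


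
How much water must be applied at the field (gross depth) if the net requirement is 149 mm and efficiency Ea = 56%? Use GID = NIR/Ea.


Ea = 56% = 0.56
GID = NIR / Ea = 149 / 0.56 = 266.0714 mm

266.0714 mm


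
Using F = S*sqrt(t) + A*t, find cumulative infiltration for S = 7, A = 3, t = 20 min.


F = S*sqrt(t) + A*t
F = 7*sqrt(20) + 3*20
F = 7*4.472136 + 60

91.3050 mm


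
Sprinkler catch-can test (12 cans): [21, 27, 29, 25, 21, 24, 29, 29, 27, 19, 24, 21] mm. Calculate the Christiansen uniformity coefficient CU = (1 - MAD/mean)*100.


mean = 24.666667 mm
MAD = 3.000000 mm
CU = (1 - 3.000000/24.666667)*100

87.8378 %


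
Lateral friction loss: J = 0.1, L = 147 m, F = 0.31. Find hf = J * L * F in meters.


hf = J * L * F = 0.1 * 147 * 0.31 = 4.5570 m

4.5570 m


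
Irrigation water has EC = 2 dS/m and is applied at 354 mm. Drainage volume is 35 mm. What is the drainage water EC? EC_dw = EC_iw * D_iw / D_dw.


EC_dw = EC_iw * D_iw / D_dw
EC_dw = 2 * 354 / 35
EC_dw = 708 / 35

20.2286 dS/m


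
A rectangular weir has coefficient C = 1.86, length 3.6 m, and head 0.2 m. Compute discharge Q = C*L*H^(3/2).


Q = C * L * H^(3/2) = 1.86 * 3.6 * 0.2^1.5 = 1.86 * 3.6 * 0.089443

0.5989 m^3/s


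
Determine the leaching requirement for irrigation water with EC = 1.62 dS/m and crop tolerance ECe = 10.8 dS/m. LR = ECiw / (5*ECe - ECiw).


LR = ECiw / (5*ECe - ECiw)
LR = 1.62 / (5*10.8 - 1.62)
LR = 1.62 / 52.3800

0.0309


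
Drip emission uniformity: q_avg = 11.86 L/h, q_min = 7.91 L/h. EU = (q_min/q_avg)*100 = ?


EU = (q_min/q_avg)*100 = (7.91/11.86)*100 = 66.6948%

66.6948 %


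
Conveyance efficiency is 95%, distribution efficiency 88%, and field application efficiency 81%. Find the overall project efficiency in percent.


Ec = 0.95, Eb = 0.88, Ea = 0.81
E = 0.95 * 0.88 * 0.81 * 100 = 67.7160%

67.7160 %


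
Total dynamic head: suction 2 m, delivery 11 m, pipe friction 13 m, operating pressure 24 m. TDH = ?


TDH = Hs + Hd + hf + Hp = 2 + 11 + 13 + 24 = 50

50 m


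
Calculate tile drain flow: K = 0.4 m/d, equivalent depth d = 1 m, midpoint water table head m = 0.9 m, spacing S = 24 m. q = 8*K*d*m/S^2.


q = 8*K*d*m/S^2
q = 8*0.4*1*0.9/24^2
q = 2.8800 / 576

0.0050 m/d


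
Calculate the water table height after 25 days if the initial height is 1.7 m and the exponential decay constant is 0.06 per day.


m = m0 * exp(-k*t)
m = 1.7 * exp(-0.06 * 25)
m = 1.7 * exp(-1.5000)

0.3793 m


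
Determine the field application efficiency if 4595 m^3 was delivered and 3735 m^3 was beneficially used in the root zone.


Ea = V_root / V_field * 100 = 3735 / 4595 * 100 = 81.2840%

81.2840 %


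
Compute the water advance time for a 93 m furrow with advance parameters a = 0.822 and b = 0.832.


t = (L/a)^(1/b)
t = (93/0.822)^(1/0.832)
t = 113.138686^(1/0.832)

293.9562 min


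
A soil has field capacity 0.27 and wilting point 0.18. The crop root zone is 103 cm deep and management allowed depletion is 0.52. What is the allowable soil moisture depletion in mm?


SMD = (FC - PWP) * d * MAD * 10
SMD = (0.27 - 0.18) * 103 * 0.52 * 10
SMD = 0.0900 * 103 * 0.52 * 10

48.2040 mm


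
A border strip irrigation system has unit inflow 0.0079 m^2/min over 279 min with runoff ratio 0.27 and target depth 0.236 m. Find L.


L = q*t/((1+r)*Z)
L = 0.0079*279/((1+0.27)*0.236)
L = 2.2041/0.29972

7.3539 m


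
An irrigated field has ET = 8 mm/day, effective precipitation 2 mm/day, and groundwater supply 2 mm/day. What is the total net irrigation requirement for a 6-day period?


Daily deficit = ET - Pe - GW = 8 - 2 - 2 = 4 mm/day
NIR = 4 * 6 = 24 mm

24.0000 mm


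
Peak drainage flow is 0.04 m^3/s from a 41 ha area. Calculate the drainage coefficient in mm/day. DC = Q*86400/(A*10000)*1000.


DC = Q * 86400 / (A * 10000) * 1000
DC = 0.04 * 86400 / (41 * 10000) * 1000
DC = 3456000.0000 / 410000

8.4293 mm/day


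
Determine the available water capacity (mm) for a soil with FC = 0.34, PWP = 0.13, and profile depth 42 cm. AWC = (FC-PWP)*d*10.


AWC = (FC - PWP) * d * 10
AWC = (0.34 - 0.13) * 42 * 10
AWC = 0.2100 * 42 * 10

88.2000 mm


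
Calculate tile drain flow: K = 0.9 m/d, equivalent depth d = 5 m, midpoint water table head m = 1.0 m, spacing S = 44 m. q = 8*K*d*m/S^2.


q = 8*K*d*m/S^2
q = 8*0.9*5*1.0/44^2
q = 36.0000 / 1936

0.0186 m/d


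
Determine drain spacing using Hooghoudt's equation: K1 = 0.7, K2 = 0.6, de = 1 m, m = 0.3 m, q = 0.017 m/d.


S^2 = 8*K2*de*m/q + 4*K1*m^2/q
S^2 = 8*0.6*1*0.3/0.017 + 4*0.7*0.3^2/0.017
S = sqrt(99.5294)

9.9764 m


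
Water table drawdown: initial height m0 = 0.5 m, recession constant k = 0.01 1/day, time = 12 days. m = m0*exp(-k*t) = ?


m = m0 * exp(-k*t)
m = 0.5 * exp(-0.01 * 12)
m = 0.5 * exp(-0.1200)

0.4435 m


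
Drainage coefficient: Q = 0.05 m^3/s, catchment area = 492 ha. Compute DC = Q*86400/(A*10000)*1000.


DC = Q * 86400 / (A * 10000) * 1000
DC = 0.05 * 86400 / (492 * 10000) * 1000
DC = 4320000.0000 / 4920000

0.8780 mm/day


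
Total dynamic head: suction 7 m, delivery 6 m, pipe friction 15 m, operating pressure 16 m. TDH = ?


TDH = Hs + Hd + hf + Hp = 7 + 6 + 15 + 16 = 44

44 m


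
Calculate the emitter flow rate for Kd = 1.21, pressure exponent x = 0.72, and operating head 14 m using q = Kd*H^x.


q = Kd * H^x = 1.21 * 14^0.72 = 1.21 * 6.686705

8.0909 L/h


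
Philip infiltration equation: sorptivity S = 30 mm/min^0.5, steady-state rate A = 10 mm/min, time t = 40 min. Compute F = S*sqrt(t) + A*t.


F = S*sqrt(t) + A*t
F = 30*sqrt(40) + 10*40
F = 30*6.324555 + 400

589.7367 mm


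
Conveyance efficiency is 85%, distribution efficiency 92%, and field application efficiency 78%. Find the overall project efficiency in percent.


Ec = 0.85, Eb = 0.92, Ea = 0.78
E = 0.85 * 0.92 * 0.78 * 100 = 60.9960%

60.9960 %


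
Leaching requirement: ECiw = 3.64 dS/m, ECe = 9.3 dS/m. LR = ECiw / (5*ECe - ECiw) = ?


LR = ECiw / (5*ECe - ECiw)
LR = 3.64 / (5*9.3 - 3.64)
LR = 3.64 / 42.8600

0.0849


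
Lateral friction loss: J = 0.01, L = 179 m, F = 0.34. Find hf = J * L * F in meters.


hf = J * L * F = 0.01 * 179 * 0.34 = 0.6086 m

0.6086 m


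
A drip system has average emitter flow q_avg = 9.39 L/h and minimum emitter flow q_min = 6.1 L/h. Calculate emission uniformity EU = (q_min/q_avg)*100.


EU = (q_min/q_avg)*100 = (6.1/9.39)*100 = 64.9627%

64.9627 %


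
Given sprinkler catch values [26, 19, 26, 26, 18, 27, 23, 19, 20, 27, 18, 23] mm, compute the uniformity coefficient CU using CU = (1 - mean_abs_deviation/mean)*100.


mean = 22.666667 mm
MAD = 3.222222 mm
CU = (1 - 3.222222/22.666667)*100

85.7843 %


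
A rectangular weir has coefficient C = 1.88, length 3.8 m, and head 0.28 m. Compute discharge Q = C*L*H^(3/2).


Q = C * L * H^(3/2) = 1.88 * 3.8 * 0.28^1.5 = 1.88 * 3.8 * 0.148162

1.0585 m^3/s


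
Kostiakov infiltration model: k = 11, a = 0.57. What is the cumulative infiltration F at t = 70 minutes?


F = k * t^a = 11 * 70^0.57
F = 11 * 11.264343

123.9078 mm


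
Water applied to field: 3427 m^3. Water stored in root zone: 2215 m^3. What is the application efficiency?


Ea = V_root / V_field * 100 = 2215 / 3427 * 100 = 64.6338%

64.6338 %


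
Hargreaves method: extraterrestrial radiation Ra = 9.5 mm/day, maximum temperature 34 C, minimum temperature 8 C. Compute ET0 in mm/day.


Tmean = (Tmax + Tmin)/2 = (34 + 8)/2 = 21.0
ET0 = 0.0023 * 9.5 * (21.0 + 17.8) * sqrt(34 - 8)
ET0 = 0.0023 * 9.5 * 38.8 * 5.099020

4.3228 mm/day


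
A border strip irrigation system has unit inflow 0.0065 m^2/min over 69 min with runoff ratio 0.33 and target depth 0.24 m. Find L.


L = q*t/((1+r)*Z)
L = 0.0065*69/((1+0.33)*0.24)
L = 0.4485/0.3192

1.4051 m


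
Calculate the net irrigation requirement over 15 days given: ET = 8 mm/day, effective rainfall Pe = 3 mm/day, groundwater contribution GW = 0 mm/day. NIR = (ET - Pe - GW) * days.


Daily deficit = ET - Pe - GW = 8 - 3 - 0 = 5 mm/day
NIR = 5 * 15 = 75 mm

75.0000 mm


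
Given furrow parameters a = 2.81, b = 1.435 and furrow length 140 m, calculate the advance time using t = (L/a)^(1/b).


t = (L/a)^(1/b)
t = (140/2.81)^(1/1.435)
t = 49.822064^(1/1.435)

15.2360 min


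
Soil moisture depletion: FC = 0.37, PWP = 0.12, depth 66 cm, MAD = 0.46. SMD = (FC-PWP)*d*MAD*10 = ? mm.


SMD = (FC - PWP) * d * MAD * 10
SMD = (0.37 - 0.12) * 66 * 0.46 * 10
SMD = 0.2500 * 66 * 0.46 * 10

75.9000 mm


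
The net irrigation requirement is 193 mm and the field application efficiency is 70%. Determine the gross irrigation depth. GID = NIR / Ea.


Ea = 70% = 0.7
GID = NIR / Ea = 193 / 0.7 = 275.7143 mm

275.7143 mm


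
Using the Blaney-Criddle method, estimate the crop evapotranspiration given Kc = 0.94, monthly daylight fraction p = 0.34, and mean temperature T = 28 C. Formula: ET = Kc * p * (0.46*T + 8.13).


ET = Kc * p * (0.46*T + 8.13)
ET = 0.94 * 0.34 * (0.46*28 + 8.13)
ET = 0.94 * 0.34 * 21.0100

6.7148 mm/day


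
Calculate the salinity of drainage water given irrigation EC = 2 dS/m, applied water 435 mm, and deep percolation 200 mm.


EC_dw = EC_iw * D_iw / D_dw
EC_dw = 2 * 435 / 200
EC_dw = 870 / 200

4.3500 dS/m


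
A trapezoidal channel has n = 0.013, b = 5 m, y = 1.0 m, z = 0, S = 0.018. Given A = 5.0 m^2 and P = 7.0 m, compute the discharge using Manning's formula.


R = A/P = 5.0/7.0 = 0.714286
Q = (1/0.013) * 5.0 * 0.714286^(2/3) * 0.018^0.5

41.2329 m^3/s


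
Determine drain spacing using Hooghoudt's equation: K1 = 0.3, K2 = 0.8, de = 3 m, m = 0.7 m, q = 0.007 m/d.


S^2 = 8*K2*de*m/q + 4*K1*m^2/q
S^2 = 8*0.8*3*0.7/0.007 + 4*0.3*0.7^2/0.007
S = sqrt(2004.0000)

44.7661 m


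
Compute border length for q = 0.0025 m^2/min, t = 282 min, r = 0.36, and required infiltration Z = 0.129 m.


L = q*t/((1+r)*Z)
L = 0.0025*282/((1+0.36)*0.129)
L = 0.705/0.17544

4.0185 m


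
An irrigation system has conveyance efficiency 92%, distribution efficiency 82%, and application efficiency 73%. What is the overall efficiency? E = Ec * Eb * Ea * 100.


Ec = 0.92, Eb = 0.82, Ea = 0.73
E = 0.92 * 0.82 * 0.73 * 100 = 55.0712%

55.0712 %


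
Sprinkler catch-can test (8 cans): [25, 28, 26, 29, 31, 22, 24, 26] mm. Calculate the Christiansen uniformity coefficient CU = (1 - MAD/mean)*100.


mean = 26.375000 mm
MAD = 2.218750 mm
CU = (1 - 2.218750/26.375000)*100

91.5877 %


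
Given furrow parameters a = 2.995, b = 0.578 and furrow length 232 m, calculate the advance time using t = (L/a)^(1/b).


t = (L/a)^(1/b)
t = (232/2.995)^(1/0.578)
t = 77.462437^(1/0.578)

1854.9141 min


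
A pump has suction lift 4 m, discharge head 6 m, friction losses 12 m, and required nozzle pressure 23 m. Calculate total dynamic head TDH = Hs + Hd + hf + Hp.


TDH = Hs + Hd + hf + Hp = 4 + 6 + 12 + 23 = 45

45 m


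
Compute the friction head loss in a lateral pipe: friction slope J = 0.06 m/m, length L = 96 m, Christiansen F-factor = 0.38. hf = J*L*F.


hf = J * L * F = 0.06 * 96 * 0.38 = 2.1888 m

2.1888 m


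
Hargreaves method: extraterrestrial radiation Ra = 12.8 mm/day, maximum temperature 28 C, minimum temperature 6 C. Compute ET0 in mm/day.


Tmean = (Tmax + Tmin)/2 = (28 + 6)/2 = 17.0
ET0 = 0.0023 * 12.8 * (17.0 + 17.8) * sqrt(28 - 6)
ET0 = 0.0023 * 12.8 * 34.8 * 4.690416

4.8054 mm/day


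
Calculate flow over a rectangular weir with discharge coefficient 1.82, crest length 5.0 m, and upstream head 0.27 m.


Q = C * L * H^(3/2) = 1.82 * 5.0 * 0.27^1.5 = 1.82 * 5.0 * 0.140296

1.2767 m^3/s


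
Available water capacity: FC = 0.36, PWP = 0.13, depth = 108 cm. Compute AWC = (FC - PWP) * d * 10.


AWC = (FC - PWP) * d * 10
AWC = (0.36 - 0.13) * 108 * 10
AWC = 0.2300 * 108 * 10

248.4000 mm


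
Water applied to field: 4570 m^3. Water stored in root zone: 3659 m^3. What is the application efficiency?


Ea = V_root / V_field * 100 = 3659 / 4570 * 100 = 80.0656%

80.0656 %


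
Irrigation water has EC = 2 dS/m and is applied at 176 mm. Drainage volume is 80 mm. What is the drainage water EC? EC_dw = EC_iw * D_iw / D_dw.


EC_dw = EC_iw * D_iw / D_dw
EC_dw = 2 * 176 / 80
EC_dw = 352 / 80

4.4000 dS/m


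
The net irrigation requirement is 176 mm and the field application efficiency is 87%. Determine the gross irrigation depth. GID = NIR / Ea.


Ea = 87% = 0.87
GID = NIR / Ea = 176 / 0.87 = 202.2989 mm

202.2989 mm


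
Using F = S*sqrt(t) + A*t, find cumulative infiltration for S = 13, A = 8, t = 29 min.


F = S*sqrt(t) + A*t
F = 13*sqrt(29) + 8*29
F = 13*5.385165 + 232

302.0071 mm


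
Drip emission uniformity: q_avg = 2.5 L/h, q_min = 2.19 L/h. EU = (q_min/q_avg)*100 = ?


EU = (q_min/q_avg)*100 = (2.19/2.5)*100 = 87.6000%

87.6000 %


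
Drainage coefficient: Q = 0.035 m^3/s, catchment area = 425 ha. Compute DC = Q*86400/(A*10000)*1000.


DC = Q * 86400 / (A * 10000) * 1000
DC = 0.035 * 86400 / (425 * 10000) * 1000
DC = 3024000.0000 / 4250000

0.7115 mm/day


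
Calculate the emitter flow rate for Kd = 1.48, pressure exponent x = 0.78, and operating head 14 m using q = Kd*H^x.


q = Kd * H^x = 1.48 * 14^0.78 = 1.48 * 7.833933

11.5942 L/h


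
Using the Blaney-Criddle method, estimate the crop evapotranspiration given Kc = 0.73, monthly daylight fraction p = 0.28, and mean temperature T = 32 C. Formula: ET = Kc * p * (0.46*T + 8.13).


ET = Kc * p * (0.46*T + 8.13)
ET = 0.73 * 0.28 * (0.46*32 + 8.13)
ET = 0.73 * 0.28 * 22.8500

4.6705 mm/day


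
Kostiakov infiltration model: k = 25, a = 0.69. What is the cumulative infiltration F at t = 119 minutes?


F = k * t^a = 25 * 119^0.69
F = 25 * 27.047517

676.1879 mm


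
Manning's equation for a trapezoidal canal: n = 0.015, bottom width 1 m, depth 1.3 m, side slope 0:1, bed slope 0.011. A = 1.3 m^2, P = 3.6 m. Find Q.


R = A/P = 1.3/3.6 = 0.361111
Q = (1/0.015) * 1.3 * 0.361111^(2/3) * 0.011^0.5

4.6094 m^3/s


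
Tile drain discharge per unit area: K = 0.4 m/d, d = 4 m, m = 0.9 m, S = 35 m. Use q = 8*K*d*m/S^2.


q = 8*K*d*m/S^2
q = 8*0.4*4*0.9/35^2
q = 11.5200 / 1225

0.0094 m/d


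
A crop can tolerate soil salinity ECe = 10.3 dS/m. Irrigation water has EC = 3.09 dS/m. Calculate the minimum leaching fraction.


LR = ECiw / (5*ECe - ECiw)
LR = 3.09 / (5*10.3 - 3.09)
LR = 3.09 / 48.4100

0.0638


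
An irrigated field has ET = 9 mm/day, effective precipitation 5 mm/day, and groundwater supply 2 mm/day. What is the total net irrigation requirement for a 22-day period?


Daily deficit = ET - Pe - GW = 9 - 5 - 2 = 2 mm/day
NIR = 2 * 22 = 44 mm

44.0000 mm


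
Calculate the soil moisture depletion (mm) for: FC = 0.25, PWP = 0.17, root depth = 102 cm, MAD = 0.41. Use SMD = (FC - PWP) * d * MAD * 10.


SMD = (FC - PWP) * d * MAD * 10
SMD = (0.25 - 0.17) * 102 * 0.41 * 10
SMD = 0.0800 * 102 * 0.41 * 10

33.4560 mm


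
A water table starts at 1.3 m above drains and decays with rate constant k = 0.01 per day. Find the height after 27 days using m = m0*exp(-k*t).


m = m0 * exp(-k*t)
m = 1.3 * exp(-0.01 * 27)
m = 1.3 * exp(-0.2700)

0.9924 m


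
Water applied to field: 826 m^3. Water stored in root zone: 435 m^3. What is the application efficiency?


Ea = V_root / V_field * 100 = 435 / 826 * 100 = 52.6634%

52.6634 %


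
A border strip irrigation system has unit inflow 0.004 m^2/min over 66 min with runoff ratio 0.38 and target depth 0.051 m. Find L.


L = q*t/((1+r)*Z)
L = 0.004*66/((1+0.38)*0.051)
L = 0.264/0.07038

3.7511 m


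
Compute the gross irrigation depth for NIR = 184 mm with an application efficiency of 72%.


Ea = 72% = 0.72
GID = NIR / Ea = 184 / 0.72 = 255.5556 mm

255.5556 mm


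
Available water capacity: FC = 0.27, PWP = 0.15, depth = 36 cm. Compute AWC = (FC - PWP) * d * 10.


AWC = (FC - PWP) * d * 10
AWC = (0.27 - 0.15) * 36 * 10
AWC = 0.1200 * 36 * 10

43.2000 mm


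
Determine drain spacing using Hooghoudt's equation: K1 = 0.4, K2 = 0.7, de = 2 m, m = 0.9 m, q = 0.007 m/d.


S^2 = 8*K2*de*m/q + 4*K1*m^2/q
S^2 = 8*0.7*2*0.9/0.007 + 4*0.4*0.9^2/0.007
S = sqrt(1625.1429)

40.3131 m


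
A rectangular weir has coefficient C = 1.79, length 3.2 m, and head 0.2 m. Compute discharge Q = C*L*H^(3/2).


Q = C * L * H^(3/2) = 1.79 * 3.2 * 0.2^1.5 = 1.79 * 3.2 * 0.089443

0.5123 m^3/s


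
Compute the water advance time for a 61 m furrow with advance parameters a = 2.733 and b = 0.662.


t = (L/a)^(1/b)
t = (61/2.733)^(1/0.662)
t = 22.319795^(1/0.662)

108.9673 min


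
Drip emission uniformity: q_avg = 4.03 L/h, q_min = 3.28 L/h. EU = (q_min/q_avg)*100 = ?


EU = (q_min/q_avg)*100 = (3.28/4.03)*100 = 81.3896%

81.3896 %


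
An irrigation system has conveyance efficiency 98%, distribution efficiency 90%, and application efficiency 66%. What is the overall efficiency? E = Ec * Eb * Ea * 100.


Ec = 0.98, Eb = 0.9, Ea = 0.66
E = 0.98 * 0.9 * 0.66 * 100 = 58.2120%

58.2120 %


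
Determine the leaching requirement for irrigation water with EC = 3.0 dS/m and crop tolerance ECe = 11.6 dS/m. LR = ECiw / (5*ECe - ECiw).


LR = ECiw / (5*ECe - ECiw)
LR = 3.0 / (5*11.6 - 3.0)
LR = 3.0 / 55.0000

0.0545


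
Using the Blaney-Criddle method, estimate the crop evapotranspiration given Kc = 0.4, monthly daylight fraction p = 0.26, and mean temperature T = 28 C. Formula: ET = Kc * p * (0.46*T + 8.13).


ET = Kc * p * (0.46*T + 8.13)
ET = 0.4 * 0.26 * (0.46*28 + 8.13)
ET = 0.4 * 0.26 * 21.0100

2.1850 mm/day


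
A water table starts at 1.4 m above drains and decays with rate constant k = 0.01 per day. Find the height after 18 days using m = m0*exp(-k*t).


m = m0 * exp(-k*t)
m = 1.4 * exp(-0.01 * 18)
m = 1.4 * exp(-0.1800)

1.1694 m


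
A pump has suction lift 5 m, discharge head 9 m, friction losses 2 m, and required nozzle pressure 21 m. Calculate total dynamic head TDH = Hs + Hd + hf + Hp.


TDH = Hs + Hd + hf + Hp = 5 + 9 + 2 + 21 = 37

37 m


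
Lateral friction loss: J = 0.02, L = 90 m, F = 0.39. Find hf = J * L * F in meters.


hf = J * L * F = 0.02 * 90 * 0.39 = 0.7020 m

0.7020 m


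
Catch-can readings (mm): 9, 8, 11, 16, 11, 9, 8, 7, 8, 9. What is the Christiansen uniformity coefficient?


mean = 9.600000 mm
MAD = 1.840000 mm
CU = (1 - 1.840000/9.600000)*100

80.8333 %


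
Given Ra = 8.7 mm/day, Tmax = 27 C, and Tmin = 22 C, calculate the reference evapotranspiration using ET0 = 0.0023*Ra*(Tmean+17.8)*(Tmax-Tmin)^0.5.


Tmean = (Tmax + Tmin)/2 = (27 + 22)/2 = 24.5
ET0 = 0.0023 * 8.7 * (24.5 + 17.8) * sqrt(27 - 22)
ET0 = 0.0023 * 8.7 * 42.3 * 2.236068

1.8927 mm/day


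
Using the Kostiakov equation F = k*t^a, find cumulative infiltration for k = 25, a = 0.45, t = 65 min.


F = k * t^a = 25 * 65^0.45
F = 25 * 6.543514

163.5879 mm


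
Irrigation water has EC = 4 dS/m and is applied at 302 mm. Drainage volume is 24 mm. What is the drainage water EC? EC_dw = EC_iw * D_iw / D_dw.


EC_dw = EC_iw * D_iw / D_dw
EC_dw = 4 * 302 / 24
EC_dw = 1208 / 24

50.3333 dS/m


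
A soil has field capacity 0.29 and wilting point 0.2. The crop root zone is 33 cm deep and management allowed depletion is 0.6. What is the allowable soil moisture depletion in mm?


SMD = (FC - PWP) * d * MAD * 10
SMD = (0.29 - 0.2) * 33 * 0.6 * 10
SMD = 0.0900 * 33 * 0.6 * 10

17.8200 mm


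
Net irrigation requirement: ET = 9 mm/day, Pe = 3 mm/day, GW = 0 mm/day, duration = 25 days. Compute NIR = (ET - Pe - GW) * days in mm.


Daily deficit = ET - Pe - GW = 9 - 3 - 0 = 6 mm/day
NIR = 6 * 25 = 150 mm

150.0000 mm


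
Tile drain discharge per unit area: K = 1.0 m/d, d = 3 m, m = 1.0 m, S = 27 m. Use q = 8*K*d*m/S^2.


q = 8*K*d*m/S^2
q = 8*1.0*3*1.0/27^2
q = 24.0000 / 729

0.0329 m/d


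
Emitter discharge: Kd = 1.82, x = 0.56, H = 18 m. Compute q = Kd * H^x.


q = Kd * H^x = 1.82 * 18^0.56 = 1.82 * 5.046062

9.1838 L/h


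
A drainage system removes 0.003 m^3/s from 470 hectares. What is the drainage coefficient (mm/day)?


DC = Q * 86400 / (A * 10000) * 1000
DC = 0.003 * 86400 / (470 * 10000) * 1000
DC = 259200.0000 / 4700000

0.0551 mm/day


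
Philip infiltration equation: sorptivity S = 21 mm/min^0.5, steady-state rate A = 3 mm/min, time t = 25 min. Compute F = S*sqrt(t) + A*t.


F = S*sqrt(t) + A*t
F = 21*sqrt(25) + 3*25
F = 21*5.000000 + 75

180.0000 mm


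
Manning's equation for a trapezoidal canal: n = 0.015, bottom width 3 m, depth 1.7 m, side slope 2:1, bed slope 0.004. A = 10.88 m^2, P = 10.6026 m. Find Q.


R = A/P = 10.88/10.6026 = 1.026163
Q = (1/0.015) * 10.88 * 1.026163^(2/3) * 0.004^0.5

46.6708 m^3/s


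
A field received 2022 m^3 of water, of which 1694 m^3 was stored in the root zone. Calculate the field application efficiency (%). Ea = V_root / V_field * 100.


Ea = V_root / V_field * 100 = 1694 / 2022 * 100 = 83.7784%

83.7784 %


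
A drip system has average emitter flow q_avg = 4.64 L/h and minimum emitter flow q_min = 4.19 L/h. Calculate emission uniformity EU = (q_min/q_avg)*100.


EU = (q_min/q_avg)*100 = (4.19/4.64)*100 = 90.3017%

90.3017 %


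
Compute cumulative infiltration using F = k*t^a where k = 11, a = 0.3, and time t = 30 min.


F = k * t^a = 11 * 30^0.3
F = 11 * 2.774191

30.5161 mm


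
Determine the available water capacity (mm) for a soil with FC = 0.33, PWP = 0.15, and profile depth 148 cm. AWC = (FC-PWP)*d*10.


AWC = (FC - PWP) * d * 10
AWC = (0.33 - 0.15) * 148 * 10
AWC = 0.1800 * 148 * 10

266.4000 mm


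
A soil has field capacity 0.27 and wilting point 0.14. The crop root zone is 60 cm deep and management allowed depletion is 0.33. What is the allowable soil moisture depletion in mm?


SMD = (FC - PWP) * d * MAD * 10
SMD = (0.27 - 0.14) * 60 * 0.33 * 10
SMD = 0.1300 * 60 * 0.33 * 10

25.7400 mm


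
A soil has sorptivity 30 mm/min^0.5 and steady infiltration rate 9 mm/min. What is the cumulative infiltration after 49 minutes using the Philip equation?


F = S*sqrt(t) + A*t
F = 30*sqrt(49) + 9*49
F = 30*7.000000 + 441

651.0000 mm


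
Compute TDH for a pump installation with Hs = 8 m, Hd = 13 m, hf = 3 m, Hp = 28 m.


TDH = Hs + Hd + hf + Hp = 8 + 13 + 3 + 28 = 52

52 m


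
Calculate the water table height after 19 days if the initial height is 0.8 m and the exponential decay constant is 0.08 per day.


m = m0 * exp(-k*t)
m = 0.8 * exp(-0.08 * 19)
m = 0.8 * exp(-1.5200)

0.1750 m


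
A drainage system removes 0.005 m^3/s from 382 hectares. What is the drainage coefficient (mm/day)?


DC = Q * 86400 / (A * 10000) * 1000
DC = 0.005 * 86400 / (382 * 10000) * 1000
DC = 432000.0000 / 3820000

0.1131 mm/day


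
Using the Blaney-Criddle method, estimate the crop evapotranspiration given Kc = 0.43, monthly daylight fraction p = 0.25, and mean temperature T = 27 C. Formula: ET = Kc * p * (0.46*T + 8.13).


ET = Kc * p * (0.46*T + 8.13)
ET = 0.43 * 0.25 * (0.46*27 + 8.13)
ET = 0.43 * 0.25 * 20.5500

2.2091 mm/day


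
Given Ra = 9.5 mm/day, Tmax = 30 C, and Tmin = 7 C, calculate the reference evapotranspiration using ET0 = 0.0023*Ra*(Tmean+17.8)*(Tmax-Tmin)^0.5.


Tmean = (Tmax + Tmin)/2 = (30 + 7)/2 = 18.5
ET0 = 0.0023 * 9.5 * (18.5 + 17.8) * sqrt(30 - 7)
ET0 = 0.0023 * 9.5 * 36.3 * 4.795832

3.8038 mm/day


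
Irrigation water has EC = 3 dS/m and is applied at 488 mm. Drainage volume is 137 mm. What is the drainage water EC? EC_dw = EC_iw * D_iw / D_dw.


EC_dw = EC_iw * D_iw / D_dw
EC_dw = 3 * 488 / 137
EC_dw = 1464 / 137

10.6861 dS/m


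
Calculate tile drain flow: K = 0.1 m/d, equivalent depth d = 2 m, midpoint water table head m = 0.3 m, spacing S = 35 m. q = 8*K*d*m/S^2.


q = 8*K*d*m/S^2
q = 8*0.1*2*0.3/35^2
q = 0.4800 / 1225

3.9184e-04 m/d


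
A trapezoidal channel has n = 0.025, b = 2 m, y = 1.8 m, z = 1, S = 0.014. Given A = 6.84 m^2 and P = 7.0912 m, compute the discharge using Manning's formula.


R = A/P = 6.84/7.0912 = 0.964576
Q = (1/0.025) * 6.84 * 0.964576^(2/3) * 0.014^0.5

31.6037 m^3/s


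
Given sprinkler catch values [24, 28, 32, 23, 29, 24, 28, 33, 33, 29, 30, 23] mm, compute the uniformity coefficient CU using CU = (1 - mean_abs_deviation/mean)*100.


mean = 28.000000 mm
MAD = 3.000000 mm
CU = (1 - 3.000000/28.000000)*100

89.2857 %


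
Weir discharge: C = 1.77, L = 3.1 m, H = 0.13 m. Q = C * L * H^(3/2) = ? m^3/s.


Q = C * L * H^(3/2) = 1.77 * 3.1 * 0.13^1.5 = 1.77 * 3.1 * 0.046872

0.2572 m^3/s


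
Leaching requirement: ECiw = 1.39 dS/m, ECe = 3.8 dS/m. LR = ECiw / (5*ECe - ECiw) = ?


LR = ECiw / (5*ECe - ECiw)
LR = 1.39 / (5*3.8 - 1.39)
LR = 1.39 / 17.6100

0.0789


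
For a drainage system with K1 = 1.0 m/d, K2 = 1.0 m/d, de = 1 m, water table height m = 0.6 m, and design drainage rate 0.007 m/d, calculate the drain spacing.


S^2 = 8*K2*de*m/q + 4*K1*m^2/q
S^2 = 8*1.0*1*0.6/0.007 + 4*1.0*0.6^2/0.007
S = sqrt(891.4286)

29.8568 m


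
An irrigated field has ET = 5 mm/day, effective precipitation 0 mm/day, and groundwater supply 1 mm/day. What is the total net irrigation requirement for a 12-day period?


Daily deficit = ET - Pe - GW = 5 - 0 - 1 = 4 mm/day
NIR = 4 * 12 = 48 mm

48.0000 mm


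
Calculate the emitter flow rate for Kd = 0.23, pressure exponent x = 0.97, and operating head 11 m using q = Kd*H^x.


q = Kd * H^x = 0.23 * 11^0.97 = 0.23 * 10.236486

2.3544 L/h


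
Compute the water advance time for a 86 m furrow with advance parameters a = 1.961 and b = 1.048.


t = (L/a)^(1/b)
t = (86/1.961)^(1/1.048)
t = 43.855176^(1/1.048)

36.8819 min


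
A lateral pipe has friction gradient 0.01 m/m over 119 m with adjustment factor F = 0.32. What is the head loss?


hf = J * L * F = 0.01 * 119 * 0.32 = 0.3808 m

0.3808 m


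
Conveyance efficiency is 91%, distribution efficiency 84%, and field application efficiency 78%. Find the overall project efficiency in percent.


Ec = 0.91, Eb = 0.84, Ea = 0.78
E = 0.91 * 0.84 * 0.78 * 100 = 59.6232%

59.6232 %


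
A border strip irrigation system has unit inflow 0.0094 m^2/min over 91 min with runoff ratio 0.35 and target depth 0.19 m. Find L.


L = q*t/((1+r)*Z)
L = 0.0094*91/((1+0.35)*0.19)
L = 0.8554/0.2565

3.3349 m


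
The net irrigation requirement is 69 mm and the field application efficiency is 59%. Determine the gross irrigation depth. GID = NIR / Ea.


Ea = 59% = 0.59
GID = NIR / Ea = 69 / 0.59 = 116.9492 mm

116.9492 mm


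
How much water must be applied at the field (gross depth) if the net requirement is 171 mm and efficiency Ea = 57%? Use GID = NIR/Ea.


Ea = 57% = 0.57
GID = NIR / Ea = 171 / 0.57 = 300.0000 mm

300.0000 mm


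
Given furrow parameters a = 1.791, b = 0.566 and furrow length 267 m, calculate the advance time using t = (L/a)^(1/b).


t = (L/a)^(1/b)
t = (267/1.791)^(1/0.566)
t = 149.078727^(1/0.566)

6917.6251 min


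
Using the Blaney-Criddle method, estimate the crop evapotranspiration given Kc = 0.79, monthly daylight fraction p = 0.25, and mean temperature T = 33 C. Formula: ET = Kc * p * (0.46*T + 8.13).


ET = Kc * p * (0.46*T + 8.13)
ET = 0.79 * 0.25 * (0.46*33 + 8.13)
ET = 0.79 * 0.25 * 23.3100

4.6037 mm/day


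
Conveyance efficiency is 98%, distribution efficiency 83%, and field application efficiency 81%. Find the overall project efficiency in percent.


Ec = 0.98, Eb = 0.83, Ea = 0.81
E = 0.98 * 0.83 * 0.81 * 100 = 65.8854%

65.8854 %


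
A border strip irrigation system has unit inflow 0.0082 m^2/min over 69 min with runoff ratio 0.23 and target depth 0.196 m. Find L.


L = q*t/((1+r)*Z)
L = 0.0082*69/((1+0.23)*0.196)
L = 0.5658/0.24108

2.3469 m


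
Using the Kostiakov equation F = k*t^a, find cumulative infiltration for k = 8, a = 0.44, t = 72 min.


F = k * t^a = 8 * 72^0.44
F = 8 * 6.564873

52.5190 mm


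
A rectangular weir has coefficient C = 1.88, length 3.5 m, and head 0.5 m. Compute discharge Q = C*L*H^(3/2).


Q = C * L * H^(3/2) = 1.88 * 3.5 * 0.5^1.5 = 1.88 * 3.5 * 0.353553

2.3264 m^3/s


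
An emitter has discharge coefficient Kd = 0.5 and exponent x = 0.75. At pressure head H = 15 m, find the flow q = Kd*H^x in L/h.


q = Kd * H^x = 0.5 * 15^0.75 = 0.5 * 7.621991

3.8110 L/h


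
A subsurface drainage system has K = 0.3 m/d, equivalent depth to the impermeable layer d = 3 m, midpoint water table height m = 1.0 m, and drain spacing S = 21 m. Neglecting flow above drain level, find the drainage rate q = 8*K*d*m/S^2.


q = 8*K*d*m/S^2
q = 8*0.3*3*1.0/21^2
q = 7.2000 / 441

0.0163 m/d


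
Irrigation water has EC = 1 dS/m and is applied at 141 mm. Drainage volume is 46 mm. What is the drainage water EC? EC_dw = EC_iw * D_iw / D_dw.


EC_dw = EC_iw * D_iw / D_dw
EC_dw = 1 * 141 / 46
EC_dw = 141 / 46

3.0652 dS/m


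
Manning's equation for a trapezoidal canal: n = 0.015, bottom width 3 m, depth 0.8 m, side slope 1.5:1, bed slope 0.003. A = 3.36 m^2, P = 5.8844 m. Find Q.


R = A/P = 3.36/5.8844 = 0.571001
Q = (1/0.015) * 3.36 * 0.571001^(2/3) * 0.003^0.5

8.4444 m^3/s


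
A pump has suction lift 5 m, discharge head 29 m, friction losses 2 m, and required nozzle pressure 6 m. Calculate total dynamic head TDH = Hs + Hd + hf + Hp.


TDH = Hs + Hd + hf + Hp = 5 + 29 + 2 + 6 = 42

42 m


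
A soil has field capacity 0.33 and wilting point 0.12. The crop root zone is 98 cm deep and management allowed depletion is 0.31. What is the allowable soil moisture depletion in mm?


SMD = (FC - PWP) * d * MAD * 10
SMD = (0.33 - 0.12) * 98 * 0.31 * 10
SMD = 0.2100 * 98 * 0.31 * 10

63.7980 mm


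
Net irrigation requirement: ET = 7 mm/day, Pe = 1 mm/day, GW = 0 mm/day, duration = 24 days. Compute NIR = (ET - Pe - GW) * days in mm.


Daily deficit = ET - Pe - GW = 7 - 1 - 0 = 6 mm/day
NIR = 6 * 24 = 144 mm

144.0000 mm


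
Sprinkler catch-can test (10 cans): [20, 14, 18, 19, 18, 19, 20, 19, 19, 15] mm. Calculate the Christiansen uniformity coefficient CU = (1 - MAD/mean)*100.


mean = 18.100000 mm
MAD = 1.480000 mm
CU = (1 - 1.480000/18.100000)*100

91.8232 %


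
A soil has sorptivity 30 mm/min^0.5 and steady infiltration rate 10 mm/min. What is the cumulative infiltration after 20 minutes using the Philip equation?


F = S*sqrt(t) + A*t
F = 30*sqrt(20) + 10*20
F = 30*4.472136 + 200

334.1641 mm


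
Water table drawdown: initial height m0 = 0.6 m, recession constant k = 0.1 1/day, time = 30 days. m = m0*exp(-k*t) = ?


m = m0 * exp(-k*t)
m = 0.6 * exp(-0.1 * 30)
m = 0.6 * exp(-3.0000)

0.0299 m


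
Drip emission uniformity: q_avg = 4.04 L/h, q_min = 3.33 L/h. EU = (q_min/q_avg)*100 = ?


EU = (q_min/q_avg)*100 = (3.33/4.04)*100 = 82.4257%

82.4257 %


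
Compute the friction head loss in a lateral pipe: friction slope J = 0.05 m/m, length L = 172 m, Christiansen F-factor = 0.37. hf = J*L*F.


hf = J * L * F = 0.05 * 172 * 0.37 = 3.1820 m

3.1820 m


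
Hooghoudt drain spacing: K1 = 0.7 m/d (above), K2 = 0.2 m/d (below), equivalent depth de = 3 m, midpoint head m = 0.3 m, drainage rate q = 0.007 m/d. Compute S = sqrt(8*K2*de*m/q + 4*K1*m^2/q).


S^2 = 8*K2*de*m/q + 4*K1*m^2/q
S^2 = 8*0.2*3*0.3/0.007 + 4*0.7*0.3^2/0.007
S = sqrt(241.7143)

15.5472 m
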